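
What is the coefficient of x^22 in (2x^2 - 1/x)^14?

372736

General term: C(14,j)·(2x^2)^j·(-1/x)^(14-j), with x-exponent 2j − 1(14−j) = 3j − 14.
Set 3j − 14 = 22: j = 12.
C(14,12) = 91; 2^12 = 4096; (-1)^2 = 1.
Coefficient = 91 · 4096 · 1 = 372736.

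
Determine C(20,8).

125970

C(20,8) = (20·19·18·17·16·15·14·13) / 8! = 5079110400 / 40320 = 125970.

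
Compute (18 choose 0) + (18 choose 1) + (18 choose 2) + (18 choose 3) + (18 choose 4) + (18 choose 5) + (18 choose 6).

31180

1 + 18 + 153 + 816 + 3060 + 8568 + 18564 = 31180.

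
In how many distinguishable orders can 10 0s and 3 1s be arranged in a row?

Choose positions for the 0s: C(13,10) = 286.

286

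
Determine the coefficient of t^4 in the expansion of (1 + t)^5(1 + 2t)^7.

Coefficient of t^4 = Σ_{j} C(5,j)·1^j·C(7,4-j)·2^(4-j) for j from 0 to 4.
= 560 + 1400 + 840 + 140 + 5 = 2945.

2945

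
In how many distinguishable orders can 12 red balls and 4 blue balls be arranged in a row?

Choose positions for the red balls: C(16,12) = 1820.

1820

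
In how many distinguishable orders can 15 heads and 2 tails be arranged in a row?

Choose positions for the heads: C(17,15) = 136.

136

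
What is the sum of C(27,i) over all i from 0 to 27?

134217728

The entries of row 27 sum to 2^27 = 134217728.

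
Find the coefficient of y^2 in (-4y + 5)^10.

281250000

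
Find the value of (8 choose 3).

56

C(8,3) = (8·7·6) / 3! = 336 / 6 = 56.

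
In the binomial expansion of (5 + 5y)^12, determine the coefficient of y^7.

193359375000

The general term is C(12,j)·(5)^j·(5y)^(12-j); the y^7 term has j = 5.
C(12,5) = 792.
Coefficient = C(12,5) · 5^5 · 5^7 = 792 · 3125 · 78125 = 193359375000.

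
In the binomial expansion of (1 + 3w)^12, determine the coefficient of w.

36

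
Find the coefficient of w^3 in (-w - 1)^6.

20

The general term is C(6,j)·(-w)^j·(-1)^(6-j); the w^3 term has j = 3.
C(6,3) = 20.
Coefficient = C(6,3) · (-1)^3 · (-1)^3 = 20 · (-1) · (-1) = 20.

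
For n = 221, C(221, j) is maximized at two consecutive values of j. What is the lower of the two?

110

For odd n = 221, C(221,j) peaks at j = (n−1)/2 and (n+1)/2; the lower is 110.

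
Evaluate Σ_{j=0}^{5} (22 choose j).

1 + 22 + 231 + 1540 + 7315 + 26334 = 35443.

35443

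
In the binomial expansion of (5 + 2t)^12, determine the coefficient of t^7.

The general term is C(12,j)·(5)^j·(2t)^(12-j); the t^7 term has j = 5.
C(12,5) = 792.
Coefficient = C(12,5) · 5^5 · 2^7 = 792 · 3125 · 128 = 316800000.

316800000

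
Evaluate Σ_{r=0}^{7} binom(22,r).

280600

1 + 22 + 231 + 1540 + 7315 + 26334 + 74613 + 170544 = 280600.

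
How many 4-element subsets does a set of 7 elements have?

35

C(7,4) = C(7,3) by symmetry.
C(7,3) = (7·6·5) / 3! = 210 / 6 = 35.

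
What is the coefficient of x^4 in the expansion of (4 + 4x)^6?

The general term is C(6,j)·(4)^j·(4x)^(6-j); the x^4 term has j = 2.
C(6,2) = 15.
Coefficient = C(6,2) · 4^2 · 4^4 = 15 · 16 · 256 = 61440.

61440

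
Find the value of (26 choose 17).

3124550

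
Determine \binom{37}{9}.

C(37,9) = (37·36·35·34·33·32·31·30·29) / 9! = 45143585625600 / 362880 = 124403620.

124403620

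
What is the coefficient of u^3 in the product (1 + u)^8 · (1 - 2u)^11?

Coefficient of u^3 = Σ_{j} C(8,j)·1^j·C(11,3-j)·(-2)^(3-j) for j from 0 to 3.
= (-1320) + 1760 + (-616) + 56 = -120.

-120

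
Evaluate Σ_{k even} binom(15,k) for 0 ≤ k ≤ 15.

Half of (1+1)^15 + (1−1)^15 gives the even-index sum: 2^14 = 16384.

16384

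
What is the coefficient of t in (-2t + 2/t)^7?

General term: C(7,j)·(-2t)^j·(2/t)^(7-j), with t-exponent 1j − 1(7−j) = 2j − 7.
Set 2j − 7 = 1: j = 4.
C(7,4) = 35; (-2)^4 = 16; 2^3 = 8.
Coefficient = 35 · 16 · 8 = 4480.

4480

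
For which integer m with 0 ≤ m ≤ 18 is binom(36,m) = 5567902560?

15

C(36,m) increases on 0 ≤ m ≤ 18. C(36,14) = 3796297200 and C(36,15) = 5567902560, so m = 15.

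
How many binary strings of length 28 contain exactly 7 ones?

Choose the 7 positions: C(28,7) = 1184040.

1184040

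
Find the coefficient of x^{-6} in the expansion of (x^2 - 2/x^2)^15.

-2562560

General term: C(15,j)·(x^2)^j·(-2/x^2)^(15-j), with x-exponent 2j − 2(15−j) = 4j − 30.
Set 4j − 30 = -6: j = 6.
C(15,6) = 5005; 1^6 = 1; (-2)^9 = -512.
Coefficient = 5005 · 1 · (-512) = -2562560.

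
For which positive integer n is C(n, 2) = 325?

26

n(n−1)/2 = 325 ⇒ n(n−1) = 650. Since 26·25 = 650, n = 26.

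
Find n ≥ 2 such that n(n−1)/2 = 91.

n(n−1)/2 = 91 ⇒ n(n−1) = 182. Since 14·13 = 182, n = 14.

14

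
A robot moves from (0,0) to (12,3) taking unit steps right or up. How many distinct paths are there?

455

Each path is a sequence of 15 steps with 12 rights: C(15,12) = 455.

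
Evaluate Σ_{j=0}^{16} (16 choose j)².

Σ C(16,j)² is the coefficient of x^16 in (1+x)^16(1+x)^16 = (1+x)^32, i.e. C(32,16) = 601080390.

601080390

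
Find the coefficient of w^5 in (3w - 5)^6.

The general term is C(6,j)·(3w)^j·(-5)^(6-j); the w^5 term has j = 5.
C(6,5) = 6.
Coefficient = C(6,5) · 3^5 · (-5)^1 = 6 · 243 · (-5) = -7290.

-7290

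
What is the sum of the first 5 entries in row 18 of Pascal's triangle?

1 + 18 + 153 + 816 + 3060 = 4048.

4048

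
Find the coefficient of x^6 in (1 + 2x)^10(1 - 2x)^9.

Coefficient of x^6 = Σ_{j} C(10,j)·2^j·C(9,6-j)·(-2)^(6-j) for j from 0 to 6.
= 5376 + (-80640) + 362880 + (-645120) + 483840 + (-145152) + 13440 = -5376.

-5376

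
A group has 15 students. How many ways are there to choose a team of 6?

This is C(15,6) = 5005.

5005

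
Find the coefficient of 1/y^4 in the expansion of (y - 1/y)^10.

General term: C(10,j)·(y)^j·(-1/y)^(10-j), with y-exponent 1j − 1(10−j) = 2j − 10.
Set 2j − 10 = -4: j = 3.
C(10,3) = 120; 1^3 = 1; (-1)^7 = -1.
Coefficient = 120 · 1 · (-1) = -120.

-120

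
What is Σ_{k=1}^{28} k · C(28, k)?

3758096384

Differentiating (1+x)^28 and setting x=1: Σ k·C(28,k) = 28·2^27 = 3758096384.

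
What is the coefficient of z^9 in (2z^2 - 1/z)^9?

-5376

General term: C(9,j)·(2z^2)^j·(-1/z)^(9-j), with z-exponent 2j − 1(9−j) = 3j − 9.
Set 3j − 9 = 9: j = 6.
C(9,6) = 84; 2^6 = 64; (-1)^3 = -1.
Coefficient = 84 · 64 · (-1) = -5376.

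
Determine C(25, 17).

C(25,17) = C(25,8) by symmetry.
C(25,8) = (25·24·23·22·21·20·19·18) / 8! = 43609104000 / 40320 = 1081575.

1081575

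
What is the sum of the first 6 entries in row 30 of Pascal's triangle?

174437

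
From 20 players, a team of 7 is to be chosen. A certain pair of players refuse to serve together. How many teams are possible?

All 7-subsets: C(20,7) = 77520. Those containing both fixed elements: C(18,5) = 8568.
77520 − 8568 = 68952.

68952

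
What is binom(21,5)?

20349

C(21,5) = (21·20·19·18·17) / 5! = 2441880 / 120 = 20349.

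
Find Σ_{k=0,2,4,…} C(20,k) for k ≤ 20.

Half of (1+1)^20 + (1−1)^20 gives the even-index sum: 2^19 = 524288.

524288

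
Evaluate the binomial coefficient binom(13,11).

78

C(13,11) = C(13,2) by symmetry.
C(13,2) = (13·12) / 2! = 156 / 2 = 78.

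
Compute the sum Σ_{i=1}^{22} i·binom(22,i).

46137344

Since i·C(22,i) = 22·C(21,i−1), the sum is 22·2^21 = 22·2097152 = 46137344.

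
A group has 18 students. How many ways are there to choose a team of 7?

31824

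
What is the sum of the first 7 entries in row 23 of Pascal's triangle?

1 + 23 + 253 + 1771 + 8855 + 33649 + 100947 = 145499.

145499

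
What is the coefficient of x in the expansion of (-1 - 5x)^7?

The general term is C(7,j)·(-1)^j·(-5x)^(7-j); the x^1 term has j = 6.
C(7,6) = 7.
Coefficient = C(7,6) · (-5)^1 = 7 · (-5) = -35.

-35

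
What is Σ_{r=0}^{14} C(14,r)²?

Σ C(14,r)² is the coefficient of x^14 in (1+x)^14(1+x)^14 = (1+x)^28, i.e. C(28,14) = 40116600.

40116600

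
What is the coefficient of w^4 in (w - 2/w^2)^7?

-14

General term: C(7,j)·(w)^j·(-2/w^2)^(7-j), with w-exponent 1j − 2(7−j) = 3j − 14.
Set 3j − 14 = 4: j = 6.
C(7,6) = 7; 1^6 = 1; (-2)^1 = -2.
Coefficient = 7 · 1 · (-2) = -14.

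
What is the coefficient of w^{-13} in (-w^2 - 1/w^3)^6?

6

General term: C(6,j)·(-w^2)^j·(-1/w^3)^(6-j), with w-exponent 2j − 3(6−j) = 5j − 18.
Set 5j − 18 = -13: j = 1.
C(6,1) = 6; (-1)^1 = -1; (-1)^5 = -1.
Coefficient = 6 · (-1) · (-1) = 6.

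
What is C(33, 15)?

1037158320

C(33,15) = (33·32·31·30·29·28·27·26·25·24·23·22·21·20·19) / 15! = 1356265350621941760000 / 1307674368000 = 1037158320.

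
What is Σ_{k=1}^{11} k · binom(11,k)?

11264

Differentiating (1+x)^11 and setting x=1: Σ k·C(11,k) = 11·2^10 = 11264.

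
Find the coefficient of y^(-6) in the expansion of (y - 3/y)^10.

295245

General term: C(10,j)·(y)^j·(-3/y)^(10-j), with y-exponent 1j − 1(10−j) = 2j − 10.
Set 2j − 10 = -6: j = 2.
C(10,2) = 45; 1^2 = 1; (-3)^8 = 6561.
Coefficient = 45 · 1 · 6561 = 295245.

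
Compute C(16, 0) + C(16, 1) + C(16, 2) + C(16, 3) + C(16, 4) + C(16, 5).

6885

1 + 16 + 120 + 560 + 1820 + 4368 = 6885.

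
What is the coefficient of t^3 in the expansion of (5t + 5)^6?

The general term is C(6,j)·(5t)^j·(5)^(6-j); the t^3 term has j = 3.
C(6,3) = 20.
Coefficient = C(6,3) · 5^3 · 5^3 = 20 · 125 · 125 = 312500.

312500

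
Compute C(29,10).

20030010

C(29,10) = (29·28·27·26·25·24·23·22·21·20) / 10! = 72684900288000 / 3628800 = 20030010.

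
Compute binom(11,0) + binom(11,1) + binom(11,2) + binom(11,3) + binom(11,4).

562

1 + 11 + 55 + 165 + 330 = 562.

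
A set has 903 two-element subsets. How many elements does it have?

n(n−1)/2 = 903 ⇒ n(n−1) = 1806. Since 43·42 = 1806, n = 43.

43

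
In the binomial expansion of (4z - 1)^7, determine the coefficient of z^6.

The general term is C(7,j)·(4z)^j·(-1)^(7-j); the z^6 term has j = 6.
C(7,6) = 7.
Coefficient = C(7,6) · 4^6 · (-1)^1 = 7 · 4096 · (-1) = -28672.

-28672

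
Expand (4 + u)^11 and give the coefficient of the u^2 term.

The general term is C(11,j)·(4)^j·(u)^(11-j); the u^2 term has j = 9.
C(11,9) = 55.
Coefficient = C(11,9) · 4^9 = 55 · 262144 = 14417920.

14417920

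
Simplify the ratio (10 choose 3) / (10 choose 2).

8/3

C(n,k+1)/C(n,k) = (n−k)/(k+1) = (10−2)/(2+1) = 8/3.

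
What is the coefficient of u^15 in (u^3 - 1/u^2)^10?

General term: C(10,j)·(u^3)^j·(-1/u^2)^(10-j), with u-exponent 3j − 2(10−j) = 5j − 20.
Set 5j − 20 = 15: j = 7.
C(10,7) = 120; 1^7 = 1; (-1)^3 = -1.
Coefficient = 120 · 1 · (-1) = -120.

-120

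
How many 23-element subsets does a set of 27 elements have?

C(27,23) = C(27,4) by symmetry.
C(27,4) = (27·26·25·24) / 4! = 421200 / 24 = 17550.

17550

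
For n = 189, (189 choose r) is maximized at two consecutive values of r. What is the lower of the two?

94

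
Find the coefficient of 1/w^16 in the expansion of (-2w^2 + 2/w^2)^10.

-10240

General term: C(10,j)·(-2w^2)^j·(2/w^2)^(10-j), with w-exponent 2j − 2(10−j) = 4j − 20.
Set 4j − 20 = -16: j = 1.
C(10,1) = 10; (-2)^1 = -2; 2^9 = 512.
Coefficient = 10 · (-2) · 512 = -10240.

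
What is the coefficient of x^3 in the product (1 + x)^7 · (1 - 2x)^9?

Coefficient of x^3 = Σ_{j} C(7,j)·1^j·C(9,3-j)·(-2)^(3-j) for j from 0 to 3.
= (-672) + 1008 + (-378) + 35 = -7.

-7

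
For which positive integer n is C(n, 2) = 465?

n(n−1)/2 = 465 ⇒ n(n−1) = 930. Since 31·30 = 930, n = 31.

31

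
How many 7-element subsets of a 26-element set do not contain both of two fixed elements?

All 7-subsets: C(26,7) = 657800. Those containing both fixed elements: C(24,5) = 42504.
657800 − 42504 = 615296.

615296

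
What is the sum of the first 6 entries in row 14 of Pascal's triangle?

1 + 14 + 91 + 364 + 1001 + 2002 = 3473.

3473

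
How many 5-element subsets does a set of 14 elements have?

2002

C(14,5) = (14·13·12·11·10) / 5! = 240240 / 120 = 2002.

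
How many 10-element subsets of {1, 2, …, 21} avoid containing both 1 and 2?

All 10-subsets: C(21,10) = 352716. Those containing both fixed elements: C(19,8) = 75582.
352716 − 75582 = 277134.

277134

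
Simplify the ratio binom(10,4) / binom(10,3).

C(n,k+1)/C(n,k) = (n−k)/(k+1) = (10−3)/(3+1) = 7/4.

7/4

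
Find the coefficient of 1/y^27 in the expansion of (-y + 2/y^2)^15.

General term: C(15,j)·(-y)^j·(2/y^2)^(15-j), with y-exponent 1j − 2(15−j) = 3j − 30.
Set 3j − 30 = -27: j = 1.
C(15,1) = 15; (-1)^1 = -1; 2^14 = 16384.
Coefficient = 15 · (-1) · 16384 = -245760.

-245760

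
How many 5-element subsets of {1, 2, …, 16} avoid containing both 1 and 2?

All 5-subsets: C(16,5) = 4368. Those containing both fixed elements: C(14,3) = 364.
4368 − 364 = 4004.

4004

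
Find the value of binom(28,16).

30421755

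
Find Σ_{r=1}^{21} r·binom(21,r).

22020096

Differentiating (1+x)^21 and setting x=1: Σ r·C(21,r) = 21·2^20 = 22020096.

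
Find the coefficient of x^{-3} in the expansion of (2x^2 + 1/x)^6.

12

General term: C(6,j)·(2x^2)^j·(1/x)^(6-j), with x-exponent 2j − 1(6−j) = 3j − 6.
Set 3j − 6 = -3: j = 1.
C(6,1) = 6; 2^1 = 2; 1^5 = 1.
Coefficient = 6 · 2 · 1 = 12.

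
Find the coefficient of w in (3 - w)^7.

-5103

The general term is C(7,j)·(3)^j·(-w)^(7-j); the w^1 term has j = 6.
C(7,6) = 7.
Coefficient = C(7,6) · 3^6 · (-1)^1 = 7 · 729 · (-1) = -5103.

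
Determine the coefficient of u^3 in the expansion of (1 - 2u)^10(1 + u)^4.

-356

Coefficient of u^3 = Σ_{j} C(10,j)·(-2)^j·C(4,3-j)·1^(3-j) for j from 0 to 3.
= 4 + (-120) + 720 + (-960) = -356.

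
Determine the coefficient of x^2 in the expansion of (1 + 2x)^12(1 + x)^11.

Coefficient of x^2 = Σ_{j} C(12,j)·2^j·C(11,2-j)·1^(2-j) for j from 0 to 2.
= 55 + 264 + 264 = 583.

583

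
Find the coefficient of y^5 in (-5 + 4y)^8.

-7168000

The general term is C(8,j)·(-5)^j·(4y)^(8-j); the y^5 term has j = 3.
C(8,3) = 56.
Coefficient = C(8,3) · (-5)^3 · 4^5 = 56 · (-125) · 1024 = -7168000.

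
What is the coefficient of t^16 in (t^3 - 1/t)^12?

General term: C(12,j)·(t^3)^j·(-1/t)^(12-j), with t-exponent 3j − 1(12−j) = 4j − 12.
Set 4j − 12 = 16: j = 7.
C(12,7) = 792; 1^7 = 1; (-1)^5 = -1.
Coefficient = 792 · 1 · (-1) = -792.

-792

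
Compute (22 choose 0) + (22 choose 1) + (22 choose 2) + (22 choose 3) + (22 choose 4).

9109

1 + 22 + 231 + 1540 + 7315 = 9109.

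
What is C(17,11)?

12376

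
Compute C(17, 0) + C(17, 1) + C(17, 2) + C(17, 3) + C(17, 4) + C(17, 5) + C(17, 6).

21778

1 + 17 + 136 + 680 + 2380 + 6188 + 12376 = 21778.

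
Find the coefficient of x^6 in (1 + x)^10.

210

The general term is C(10,j)·(1)^j·(x)^(10-j); the x^6 term has j = 4.
C(10,4) = 210.
Coefficient = C(10,4) = 210.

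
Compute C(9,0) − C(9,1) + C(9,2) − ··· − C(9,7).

The partial alternating sum Σ_{k=0}^{7} (−1)^k C(9,k) = (−1)^7 C(8,7) = -8.

-8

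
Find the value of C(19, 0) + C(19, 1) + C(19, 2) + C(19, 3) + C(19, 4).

1 + 19 + 171 + 969 + 3876 = 5036.

5036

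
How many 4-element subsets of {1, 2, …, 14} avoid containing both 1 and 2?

All 4-subsets: C(14,4) = 1001. Those containing both fixed elements: C(12,2) = 66.
1001 − 66 = 935.

935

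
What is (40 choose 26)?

23206929840

C(40,26) = C(40,14) by symmetry.
C(40,14) = (40·39·38·37·36·35·34·33·32·31·30·29·28·27) / 14! = 2023140487449489408000 / 87178291200 = 23206929840.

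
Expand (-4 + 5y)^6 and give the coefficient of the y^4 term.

150000

The general term is C(6,j)·(-4)^j·(5y)^(6-j); the y^4 term has j = 2.
C(6,2) = 15.
Coefficient = C(6,2) · (-4)^2 · 5^4 = 15 · 16 · 625 = 150000.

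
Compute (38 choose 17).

C(38,17) = (38·37·36·35·34·33·32·31·30·29·28·27·26·25·24·23·22) / 17! = 10237090866494416404480000 / 355687428096000 = 28781143380.

28781143380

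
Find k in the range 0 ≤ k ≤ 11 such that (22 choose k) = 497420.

9

C(22,k) increases on 0 ≤ k ≤ 11. C(22,8) = 319770 and C(22,9) = 497420, so k = 9.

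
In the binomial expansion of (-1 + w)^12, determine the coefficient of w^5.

-792

The general term is C(12,j)·(-1)^j·(w)^(12-j); the w^5 term has j = 7.
C(12,7) = 792.
Coefficient = C(12,7) · (-1)^7 = 792 · (-1) = -792.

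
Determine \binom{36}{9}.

94143280

C(36,9) = (36·35·34·33·32·31·30·29·28) / 9! = 34162713446400 / 362880 = 94143280.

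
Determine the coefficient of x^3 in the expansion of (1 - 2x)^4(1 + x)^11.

-43

Coefficient of x^3 = Σ_{j} C(4,j)·(-2)^j·C(11,3-j)·1^(3-j) for j from 0 to 3.
= 165 + (-440) + 264 + (-32) = -43.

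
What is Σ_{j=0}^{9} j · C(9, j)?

Since j·C(9,j) = 9·C(8,j−1), the sum is 9·2^8 = 9·256 = 2304.

2304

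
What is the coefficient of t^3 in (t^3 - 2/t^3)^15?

-823680

General term: C(15,j)·(t^3)^j·(-2/t^3)^(15-j), with t-exponent 3j − 3(15−j) = 6j − 45.
Set 6j − 45 = 3: j = 8.
C(15,8) = 6435; 1^8 = 1; (-2)^7 = -128.
Coefficient = 6435 · 1 · (-128) = -823680.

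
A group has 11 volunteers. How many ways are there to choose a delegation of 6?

This is C(11,6) = 462.

462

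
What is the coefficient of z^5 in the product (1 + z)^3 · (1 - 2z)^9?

Coefficient of z^5 = Σ_{j} C(3,j)·1^j·C(9,5-j)·(-2)^(5-j) for j from 0 to 3.
= (-4032) + 6048 + (-2016) + 144 = 144.

144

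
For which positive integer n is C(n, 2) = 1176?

n(n−1)/2 = 1176 ⇒ n(n−1) = 2352. Since 49·48 = 2352, n = 49.

49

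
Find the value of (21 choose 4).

5985

C(21,4) = (21·20·19·18) / 4! = 143640 / 24 = 5985.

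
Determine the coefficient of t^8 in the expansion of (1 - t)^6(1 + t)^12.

Coefficient of t^8 = Σ_{j} C(6,j)·(-1)^j·C(12,8-j)·1^(8-j) for j from 0 to 6.
= 495 + (-4752) + 13860 + (-15840) + 7425 + (-1320) + 66 = -66.

-66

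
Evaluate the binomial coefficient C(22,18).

7315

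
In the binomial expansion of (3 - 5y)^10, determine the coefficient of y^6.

265781250

The general term is C(10,j)·(3)^j·(-5y)^(10-j); the y^6 term has j = 4.
C(10,4) = 210.
Coefficient = C(10,4) · 3^4 · (-5)^6 = 210 · 81 · 15625 = 265781250.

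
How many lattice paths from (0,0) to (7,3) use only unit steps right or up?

Each path is a sequence of 10 steps with 7 rights: C(10,7) = 120.

120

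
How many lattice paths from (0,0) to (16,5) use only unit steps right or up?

Each path is a sequence of 21 steps with 16 rights: C(21,16) = 20349.

20349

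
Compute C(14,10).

C(14,10) = C(14,4) by symmetry.
C(14,4) = (14·13·12·11) / 4! = 24024 / 24 = 1001.

1001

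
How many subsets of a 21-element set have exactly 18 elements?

Choose the 18 positions: C(21,18) = 1330.

1330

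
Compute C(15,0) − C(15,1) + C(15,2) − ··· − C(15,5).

-2002

The partial alternating sum Σ_{k=0}^{5} (−1)^k C(15,k) = (−1)^5 C(14,5) = -2002.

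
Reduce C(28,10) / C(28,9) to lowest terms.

19/10

C(n,k+1)/C(n,k) = (n−k)/(k+1) = (28−9)/(9+1) = 19/10.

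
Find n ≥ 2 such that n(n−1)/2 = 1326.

n(n−1)/2 = 1326 ⇒ n(n−1) = 2652. Since 52·51 = 2652, n = 52.

52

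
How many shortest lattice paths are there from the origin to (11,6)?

Each path is a sequence of 17 steps with 11 rights: C(17,11) = 12376.

12376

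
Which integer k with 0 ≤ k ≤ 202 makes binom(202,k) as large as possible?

101

C(202,k) is maximized at k = 202/2 = 101.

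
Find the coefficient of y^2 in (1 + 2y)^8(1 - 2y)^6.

-20

Coefficient of y^2 = Σ_{j} C(8,j)·2^j·C(6,2-j)·(-2)^(2-j) for j from 0 to 2.
= 60 + (-192) + 112 = -20.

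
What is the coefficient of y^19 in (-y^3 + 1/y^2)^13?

General term: C(13,j)·(-y^3)^j·(1/y^2)^(13-j), with y-exponent 3j − 2(13−j) = 5j − 26.
Set 5j − 26 = 19: j = 9.
C(13,9) = 715; (-1)^9 = -1; 1^4 = 1.
Coefficient = 715 · (-1) · 1 = -715.

-715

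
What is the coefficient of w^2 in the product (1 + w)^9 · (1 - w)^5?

1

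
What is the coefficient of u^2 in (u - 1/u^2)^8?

General term: C(8,j)·(u)^j·(-1/u^2)^(8-j), with u-exponent 1j − 2(8−j) = 3j − 16.
Set 3j − 16 = 2: j = 6.
C(8,6) = 28; 1^6 = 1; (-1)^2 = 1.
Coefficient = 28 · 1 · 1 = 28.

28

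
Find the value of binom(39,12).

C(39,12) = (39·38·37·36·35·34·33·32·31·30·29·28) / 12! = 1873278229119897600 / 479001600 = 3910797436.

3910797436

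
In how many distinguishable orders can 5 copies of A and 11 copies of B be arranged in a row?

4368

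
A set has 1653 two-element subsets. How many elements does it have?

58

n(n−1)/2 = 1653 ⇒ n(n−1) = 3306. Since 58·57 = 3306, n = 58.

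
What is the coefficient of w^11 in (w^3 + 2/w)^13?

General term: C(13,j)·(w^3)^j·(2/w)^(13-j), with w-exponent 3j − 1(13−j) = 4j − 13.
Set 4j − 13 = 11: j = 6.
C(13,6) = 1716; 1^6 = 1; 2^7 = 128.
Coefficient = 1716 · 1 · 128 = 219648.

219648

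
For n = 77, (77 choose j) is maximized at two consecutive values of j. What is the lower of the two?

38

For odd n = 77, C(77,j) peaks at j = (n−1)/2 and (n+1)/2; the lower is 38.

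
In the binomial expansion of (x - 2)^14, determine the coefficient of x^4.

1025024

The general term is C(14,j)·(x)^j·(-2)^(14-j); the x^4 term has j = 4.
C(14,4) = 1001.
Coefficient = C(14,4) · (-2)^10 = 1001 · 1024 = 1025024.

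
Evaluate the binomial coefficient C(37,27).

348330136

C(37,27) = C(37,10) by symmetry.
C(37,10) = (37·36·35·34·33·32·31·30·29·28) / 10! = 1264020397516800 / 3628800 = 348330136.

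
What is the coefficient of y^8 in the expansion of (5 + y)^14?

The general term is C(14,j)·(5)^j·(y)^(14-j); the y^8 term has j = 6.
C(14,6) = 3003.
Coefficient = C(14,6) · 5^6 = 3003 · 15625 = 46921875.

46921875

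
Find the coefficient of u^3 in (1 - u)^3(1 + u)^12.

Coefficient of u^3 = Σ_{j} C(3,j)·(-1)^j·C(12,3-j)·1^(3-j) for j from 0 to 3.
= 220 + (-198) + 36 + (-1) = 57.

57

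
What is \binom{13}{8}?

C(13,8) = C(13,5) by symmetry.
C(13,5) = (13·12·11·10·9) / 5! = 154440 / 120 = 1287.

1287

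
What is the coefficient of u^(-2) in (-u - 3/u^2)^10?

General term: C(10,j)·(-u)^j·(-3/u^2)^(10-j), with u-exponent 1j − 2(10−j) = 3j − 20.
Set 3j − 20 = -2: j = 6.
C(10,6) = 210; (-1)^6 = 1; (-3)^4 = 81.
Coefficient = 210 · 1 · 81 = 17010.

17010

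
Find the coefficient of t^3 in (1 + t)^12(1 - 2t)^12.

Coefficient of t^3 = Σ_{j} C(12,j)·1^j·C(12,3-j)·(-2)^(3-j) for j from 0 to 3.
= (-1760) + 3168 + (-1584) + 220 = 44.

44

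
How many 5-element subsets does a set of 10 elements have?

252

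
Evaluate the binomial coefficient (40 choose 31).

273438880

C(40,31) = C(40,9) by symmetry.
C(40,9) = (40·39·38·37·36·35·34·33·32) / 9! = 99225500774400 / 362880 = 273438880.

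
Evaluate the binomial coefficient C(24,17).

C(24,17) = C(24,7) by symmetry.
C(24,7) = (24·23·22·21·20·19·18) / 7! = 1744364160 / 5040 = 346104.

346104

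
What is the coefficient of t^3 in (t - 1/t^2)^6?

General term: C(6,j)·(t)^j·(-1/t^2)^(6-j), with t-exponent 1j − 2(6−j) = 3j − 12.
Set 3j − 12 = 3: j = 5.
C(6,5) = 6; 1^5 = 1; (-1)^1 = -1.
Coefficient = 6 · 1 · (-1) = -6.

-6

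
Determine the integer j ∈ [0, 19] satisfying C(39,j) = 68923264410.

C(39,j) increases on 0 ≤ j ≤ 19. C(39,18) = 62359143990 and C(39,19) = 68923264410, so j = 19.

19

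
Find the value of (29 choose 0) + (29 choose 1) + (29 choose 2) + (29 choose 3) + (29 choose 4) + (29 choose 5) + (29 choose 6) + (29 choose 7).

2182396

1 + 29 + 406 + 3654 + 23751 + 118755 + 475020 + 1560780 = 2182396.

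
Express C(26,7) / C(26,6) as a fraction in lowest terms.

C(n,k+1)/C(n,k) = (n−k)/(k+1) = (26−6)/(6+1) = 20/7.

20/7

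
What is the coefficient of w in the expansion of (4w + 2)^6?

768

The general term is C(6,j)·(4w)^j·(2)^(6-j); the w^1 term has j = 1.
C(6,1) = 6.
Coefficient = C(6,1) · 4^1 · 2^5 = 6 · 4 · 32 = 768.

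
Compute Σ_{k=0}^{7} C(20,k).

1 + 20 + 190 + 1140 + 4845 + 15504 + 38760 + 77520 = 137980.

137980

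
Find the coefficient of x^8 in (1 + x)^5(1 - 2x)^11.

Coefficient of x^8 = Σ_{j} C(5,j)·1^j·C(11,8-j)·(-2)^(8-j) for j from 0 to 5.
= 42240 + (-211200) + 295680 + (-147840) + 26400 + (-1320) = 3960.

3960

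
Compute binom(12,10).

66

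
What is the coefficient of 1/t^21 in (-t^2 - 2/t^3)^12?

112640

General term: C(12,j)·(-t^2)^j·(-2/t^3)^(12-j), with t-exponent 2j − 3(12−j) = 5j − 36.
Set 5j − 36 = -21: j = 3.
C(12,3) = 220; (-1)^3 = -1; (-2)^9 = -512.
Coefficient = 220 · (-1) · (-512) = 112640.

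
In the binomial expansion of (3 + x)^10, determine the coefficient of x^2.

The general term is C(10,j)·(3)^j·(x)^(10-j); the x^2 term has j = 8.
C(10,8) = 45.
Coefficient = C(10,8) · 3^8 = 45 · 6561 = 295245.

295245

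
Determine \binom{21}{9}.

293930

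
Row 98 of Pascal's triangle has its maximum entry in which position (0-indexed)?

C(98,m) is maximized at m = 98/2 = 49.

49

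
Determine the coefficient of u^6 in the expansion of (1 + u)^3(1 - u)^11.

Coefficient of u^6 = Σ_{j} C(3,j)·1^j·C(11,6-j)·(-1)^(6-j) for j from 0 to 3.
= 462 + (-1386) + 990 + (-165) = -99.

-99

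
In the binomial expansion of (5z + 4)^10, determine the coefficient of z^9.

78125000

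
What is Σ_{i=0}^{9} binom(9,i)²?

48620

By Vandermonde's identity, Σ C(9,i)² = C(18,9) = 48620.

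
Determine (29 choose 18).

34597290

C(29,18) = C(29,11) by symmetry.
C(29,11) = (29·28·27·26·25·24·23·22·21·20·19) / 11! = 1381013105472000 / 39916800 = 34597290.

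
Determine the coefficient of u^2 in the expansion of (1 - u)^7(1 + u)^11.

-1

Coefficient of u^2 = Σ_{j} C(7,j)·(-1)^j·C(11,2-j)·1^(2-j) for j from 0 to 2.
= 55 + (-77) + 21 = -1.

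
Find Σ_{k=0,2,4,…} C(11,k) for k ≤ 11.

Half of (1+1)^11 + (1−1)^11 gives the even-index sum: 2^10 = 1024.

1024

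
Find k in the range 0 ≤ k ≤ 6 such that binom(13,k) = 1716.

6

C(13,k) increases on 0 ≤ k ≤ 6. C(13,5) = 1287 and C(13,6) = 1716, so k = 6.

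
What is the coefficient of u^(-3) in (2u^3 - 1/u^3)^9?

-2016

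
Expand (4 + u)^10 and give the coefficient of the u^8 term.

720

The general term is C(10,j)·(4)^j·(u)^(10-j); the u^8 term has j = 2.
C(10,2) = 45.
Coefficient = C(10,2) · 4^2 = 45 · 16 = 720.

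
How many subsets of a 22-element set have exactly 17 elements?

26334

Choose the 17 positions: C(22,17) = 26334.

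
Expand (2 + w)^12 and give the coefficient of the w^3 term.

112640

The general term is C(12,j)·(2)^j·(w)^(12-j); the w^3 term has j = 9.
C(12,9) = 220.
Coefficient = C(12,9) · 2^9 = 220 · 512 = 112640.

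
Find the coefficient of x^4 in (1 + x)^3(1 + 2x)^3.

66

Coefficient of x^4 = Σ_{j} C(3,j)·1^j·C(3,4-j)·2^(4-j) for j from 1 to 3.
= 24 + 36 + 6 = 66.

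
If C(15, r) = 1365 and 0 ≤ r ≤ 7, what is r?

C(15,r) increases on 0 ≤ r ≤ 7. C(15,3) = 455 and C(15,4) = 1365, so r = 4.

4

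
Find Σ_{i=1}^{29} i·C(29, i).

Differentiating (1+x)^29 and setting x=1: Σ i·C(29,i) = 29·2^28 = 7784628224.

7784628224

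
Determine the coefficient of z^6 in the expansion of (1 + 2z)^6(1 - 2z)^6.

Coefficient of z^6 = Σ_{j} C(6,j)·2^j·C(6,6-j)·(-2)^(6-j) for j from 0 to 6.
= 64 + (-2304) + 14400 + (-25600) + 14400 + (-2304) + 64 = -1280.

-1280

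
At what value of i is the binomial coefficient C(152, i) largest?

C(152,i) is maximized at i = 152/2 = 76.

76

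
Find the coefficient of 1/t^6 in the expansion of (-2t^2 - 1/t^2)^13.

General term: C(13,j)·(-2t^2)^j·(-1/t^2)^(13-j), with t-exponent 2j − 2(13−j) = 4j − 26.
Set 4j − 26 = -6: j = 5.
C(13,5) = 1287; (-2)^5 = -32; (-1)^8 = 1.
Coefficient = 1287 · (-32) · 1 = -41184.

-41184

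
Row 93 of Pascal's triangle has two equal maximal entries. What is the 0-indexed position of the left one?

For odd n = 93, C(93,i) peaks at i = (n−1)/2 and (n+1)/2; the smaller is 46.

46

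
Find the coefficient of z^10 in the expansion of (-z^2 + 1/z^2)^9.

General term: C(9,j)·(-z^2)^j·(1/z^2)^(9-j), with z-exponent 2j − 2(9−j) = 4j − 18.
Set 4j − 18 = 10: j = 7.
C(9,7) = 36; (-1)^7 = -1; 1^2 = 1.
Coefficient = 36 · (-1) · 1 = -36.

-36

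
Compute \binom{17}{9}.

C(17,9) = C(17,8) by symmetry.
C(17,8) = (17·16·15·14·13·12·11·10) / 8! = 980179200 / 40320 = 24310.

24310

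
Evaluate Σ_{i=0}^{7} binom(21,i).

198440

1 + 21 + 210 + 1330 + 5985 + 20349 + 54264 + 116280 = 198440.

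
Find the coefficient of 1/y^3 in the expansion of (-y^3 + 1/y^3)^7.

General term: C(7,j)·(-y^3)^j·(1/y^3)^(7-j), with y-exponent 3j − 3(7−j) = 6j − 21.
Set 6j − 21 = -3: j = 3.
C(7,3) = 35; (-1)^3 = -1; 1^4 = 1.
Coefficient = 35 · (-1) · 1 = -35.

-35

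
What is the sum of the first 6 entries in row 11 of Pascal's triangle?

1024

1 + 11 + 55 + 165 + 330 + 462 = 1024.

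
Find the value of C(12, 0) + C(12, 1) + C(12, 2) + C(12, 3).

1 + 12 + 66 + 220 = 299.

299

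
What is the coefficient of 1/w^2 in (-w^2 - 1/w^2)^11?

-462

General term: C(11,j)·(-w^2)^j·(-1/w^2)^(11-j), with w-exponent 2j − 2(11−j) = 4j − 22.
Set 4j − 22 = -2: j = 5.
C(11,5) = 462; (-1)^5 = -1; (-1)^6 = 1.
Coefficient = 462 · (-1) · 1 = -462.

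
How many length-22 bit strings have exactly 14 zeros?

319770

Choose the 14 positions: C(22,14) = 319770.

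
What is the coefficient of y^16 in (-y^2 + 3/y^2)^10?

General term: C(10,j)·(-y^2)^j·(3/y^2)^(10-j), with y-exponent 2j − 2(10−j) = 4j − 20.
Set 4j − 20 = 16: j = 9.
C(10,9) = 10; (-1)^9 = -1; 3^1 = 3.
Coefficient = 10 · (-1) · 3 = -30.

-30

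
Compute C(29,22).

C(29,22) = C(29,7) by symmetry.
C(29,7) = (29·28·27·26·25·24·23) / 7! = 7866331200 / 5040 = 1560780.

1560780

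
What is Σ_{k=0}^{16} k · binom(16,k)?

524288

Differentiating (1+x)^16 and setting x=1: Σ k·C(16,k) = 16·2^15 = 524288.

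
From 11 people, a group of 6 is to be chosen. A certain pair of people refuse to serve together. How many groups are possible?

All 6-subsets: C(11,6) = 462. Those containing both fixed elements: C(9,4) = 126.
462 − 126 = 336.

336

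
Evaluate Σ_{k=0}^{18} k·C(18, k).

2359296

Differentiating (1+x)^18 and setting x=1: Σ k·C(18,k) = 18·2^17 = 2359296.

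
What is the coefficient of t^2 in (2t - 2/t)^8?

-14336

General term: C(8,j)·(2t)^j·(-2/t)^(8-j), with t-exponent 1j − 1(8−j) = 2j − 8.
Set 2j − 8 = 2: j = 5.
C(8,5) = 56; 2^5 = 32; (-2)^3 = -8.
Coefficient = 56 · 32 · (-8) = -14336.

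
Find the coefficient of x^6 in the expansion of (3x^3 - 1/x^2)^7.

General term: C(7,j)·(3x^3)^j·(-1/x^2)^(7-j), with x-exponent 3j − 2(7−j) = 5j − 14.
Set 5j − 14 = 6: j = 4.
C(7,4) = 35; 3^4 = 81; (-1)^3 = -1.
Coefficient = 35 · 81 · (-1) = -2835.

-2835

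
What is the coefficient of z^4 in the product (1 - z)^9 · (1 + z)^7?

Coefficient of z^4 = Σ_{j} C(9,j)·(-1)^j·C(7,4-j)·1^(4-j) for j from 0 to 4.
= 35 + (-315) + 756 + (-588) + 126 = 14.

14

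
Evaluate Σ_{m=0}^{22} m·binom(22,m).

Since m·C(22,m) = 22·C(21,m−1), the sum is 22·2^21 = 22·2097152 = 46137344.

46137344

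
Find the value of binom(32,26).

906192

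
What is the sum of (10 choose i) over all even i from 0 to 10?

Even-i terms of row 10 sum to 2^9 = 512.

512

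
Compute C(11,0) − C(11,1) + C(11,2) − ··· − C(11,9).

-10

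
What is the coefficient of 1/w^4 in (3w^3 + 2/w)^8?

3072

General term: C(8,j)·(3w^3)^j·(2/w)^(8-j), with w-exponent 3j − 1(8−j) = 4j − 8.
Set 4j − 8 = -4: j = 1.
C(8,1) = 8; 3^1 = 3; 2^7 = 128.
Coefficient = 8 · 3 · 128 = 3072.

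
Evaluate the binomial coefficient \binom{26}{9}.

3124550

C(26,9) = (26·25·24·23·22·21·20·19·18) / 9! = 1133836704000 / 362880 = 3124550.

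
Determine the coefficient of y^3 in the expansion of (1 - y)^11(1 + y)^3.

-32

Coefficient of y^3 = Σ_{j} C(11,j)·(-1)^j·C(3,3-j)·1^(3-j) for j from 0 to 3.
= 1 + (-33) + 165 + (-165) = -32.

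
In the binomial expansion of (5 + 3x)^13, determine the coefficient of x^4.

The general term is C(13,j)·(5)^j·(3x)^(13-j); the x^4 term has j = 9.
C(13,9) = 715.
Coefficient = C(13,9) · 5^9 · 3^4 = 715 · 1953125 · 81 = 113115234375.

113115234375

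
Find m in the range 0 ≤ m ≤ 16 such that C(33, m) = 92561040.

10

C(33,m) increases on 0 ≤ m ≤ 16. C(33,9) = 38567100 and C(33,10) = 92561040, so m = 10.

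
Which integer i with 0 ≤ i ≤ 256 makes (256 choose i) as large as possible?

C(256,i) is maximized at i = 256/2 = 128.

128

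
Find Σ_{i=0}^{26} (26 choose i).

67108864

The entries of row 26 sum to 2^26 = 67108864.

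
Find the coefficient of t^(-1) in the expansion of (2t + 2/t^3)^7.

General term: C(7,j)·(2t)^j·(2/t^3)^(7-j), with t-exponent 1j − 3(7−j) = 4j − 21.
Set 4j − 21 = -1: j = 5.
C(7,5) = 21; 2^5 = 32; 2^2 = 4.
Coefficient = 21 · 32 · 4 = 2688.

2688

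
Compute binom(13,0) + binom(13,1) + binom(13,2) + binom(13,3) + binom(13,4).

1 + 13 + 78 + 286 + 715 = 1093.

1093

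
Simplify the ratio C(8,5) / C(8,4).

C(n,k+1)/C(n,k) = (n−k)/(k+1) = (8−4)/(4+1) = 4/5.

4/5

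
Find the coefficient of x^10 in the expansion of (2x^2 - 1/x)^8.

1792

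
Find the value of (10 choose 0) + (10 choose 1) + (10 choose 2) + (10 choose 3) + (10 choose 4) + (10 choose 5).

1 + 10 + 45 + 120 + 210 + 252 = 638.

638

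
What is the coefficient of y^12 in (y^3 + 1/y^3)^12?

495

General term: C(12,j)·(y^3)^j·(1/y^3)^(12-j), with y-exponent 3j − 3(12−j) = 6j − 36.
Set 6j − 36 = 12: j = 8.
C(12,8) = 495; 1^8 = 1; 1^4 = 1.
Coefficient = 495 · 1 · 1 = 495.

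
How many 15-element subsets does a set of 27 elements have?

17383860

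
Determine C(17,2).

136

C(17,2) = (17·16) / 2! = 272 / 2 = 136.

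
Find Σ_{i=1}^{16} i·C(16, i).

Differentiating (1+x)^16 and setting x=1: Σ i·C(16,i) = 16·2^15 = 524288.

524288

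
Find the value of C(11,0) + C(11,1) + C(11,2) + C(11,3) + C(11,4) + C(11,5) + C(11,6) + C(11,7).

1 + 11 + 55 + 165 + 330 + 462 + 462 + 330 = 1816.

1816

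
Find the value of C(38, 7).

C(38,7) = (38·37·36·35·34·33·32) / 7! = 63606090240 / 5040 = 12620256.

12620256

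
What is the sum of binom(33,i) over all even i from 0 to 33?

Half of (1+1)^33 + (1−1)^33 gives the even-index sum: 2^32 = 4294967296.

4294967296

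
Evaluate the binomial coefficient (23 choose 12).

C(23,12) = C(23,11) by symmetry.
C(23,11) = (23·22·21·20·19·18·17·16·15·14·13) / 11! = 53970627110400 / 39916800 = 1352078.

1352078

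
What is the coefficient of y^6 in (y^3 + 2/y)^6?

160

General term: C(6,j)·(y^3)^j·(2/y)^(6-j), with y-exponent 3j − 1(6−j) = 4j − 6.
Set 4j − 6 = 6: j = 3.
C(6,3) = 20; 1^3 = 1; 2^3 = 8.
Coefficient = 20 · 1 · 8 = 160.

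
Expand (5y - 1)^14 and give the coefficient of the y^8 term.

The general term is C(14,j)·(5y)^j·(-1)^(14-j); the y^8 term has j = 8.
C(14,8) = 3003.
Coefficient = C(14,8) · 5^8 = 3003 · 390625 = 1173046875.

1173046875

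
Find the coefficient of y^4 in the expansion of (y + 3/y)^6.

18

General term: C(6,j)·(y)^j·(3/y)^(6-j), with y-exponent 1j − 1(6−j) = 2j − 6.
Set 2j − 6 = 4: j = 5.
C(6,5) = 6; 1^5 = 1; 3^1 = 3.
Coefficient = 6 · 1 · 3 = 18.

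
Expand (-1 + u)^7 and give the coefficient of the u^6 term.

-7

The general term is C(7,j)·(-1)^j·(u)^(7-j); the u^6 term has j = 1.
C(7,1) = 7.
Coefficient = C(7,1) · (-1)^1 = 7 · (-1) = -7.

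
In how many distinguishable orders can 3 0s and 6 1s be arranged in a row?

Choose positions for the 0s: C(9,3) = 84.

84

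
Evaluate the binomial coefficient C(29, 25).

C(29,25) = C(29,4) by symmetry.
C(29,4) = (29·28·27·26) / 4! = 570024 / 24 = 23751.

23751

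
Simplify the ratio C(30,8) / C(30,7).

C(n,k+1)/C(n,k) = (n−k)/(k+1) = (30−7)/(7+1) = 23/8.

23/8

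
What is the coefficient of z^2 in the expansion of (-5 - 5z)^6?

The general term is C(6,j)·(-5)^j·(-5z)^(6-j); the z^2 term has j = 4.
C(6,4) = 15.
Coefficient = C(6,4) · (-5)^4 · (-5)^2 = 15 · 625 · 25 = 234375.

234375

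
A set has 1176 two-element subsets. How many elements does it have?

49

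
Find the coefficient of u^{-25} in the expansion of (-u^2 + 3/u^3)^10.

-196830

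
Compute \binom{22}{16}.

74613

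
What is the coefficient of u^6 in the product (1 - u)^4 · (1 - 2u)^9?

36432

Coefficient of u^6 = Σ_{j} C(4,j)·(-1)^j·C(9,6-j)·(-2)^(6-j) for j from 0 to 4.
= 5376 + 16128 + 12096 + 2688 + 144 = 36432.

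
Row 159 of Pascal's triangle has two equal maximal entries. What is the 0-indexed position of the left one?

79

For odd n = 159, C(159,i) peaks at i = (n−1)/2 and (n+1)/2; the lesser is 79.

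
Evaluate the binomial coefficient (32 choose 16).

601080390

C(32,16) = (32·31·30·29·28·27·26·25·24·23·22·21·20·19·18·17) / 16! = 12576278705767096320000 / 20922789888000 = 601080390.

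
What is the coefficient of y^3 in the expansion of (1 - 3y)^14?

-9828

The general term is C(14,j)·(1)^j·(-3y)^(14-j); the y^3 term has j = 11.
C(14,11) = 364.
Coefficient = C(14,11) · (-3)^3 = 364 · (-27) = -9828.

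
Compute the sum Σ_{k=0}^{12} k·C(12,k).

24576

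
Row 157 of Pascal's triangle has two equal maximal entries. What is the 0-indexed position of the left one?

For odd n = 157, C(157,r) peaks at r = (n−1)/2 and (n+1)/2; the lower is 78.

78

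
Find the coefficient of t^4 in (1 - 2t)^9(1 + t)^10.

Coefficient of t^4 = Σ_{j} C(9,j)·(-2)^j·C(10,4-j)·1^(4-j) for j from 0 to 4.
= 210 + (-2160) + 6480 + (-6720) + 2016 = -174.

-174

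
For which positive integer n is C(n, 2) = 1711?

59

n(n−1)/2 = 1711 ⇒ n(n−1) = 3422. Since 59·58 = 3422, n = 59.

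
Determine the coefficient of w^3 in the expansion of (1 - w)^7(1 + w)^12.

-25

Coefficient of w^3 = Σ_{j} C(7,j)·(-1)^j·C(12,3-j)·1^(3-j) for j from 0 to 3.
= 220 + (-462) + 252 + (-35) = -25.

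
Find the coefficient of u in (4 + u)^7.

28672

The general term is C(7,j)·(4)^j·(u)^(7-j); the u^1 term has j = 6.
C(7,6) = 7.
Coefficient = C(7,6) · 4^6 = 7 · 4096 = 28672.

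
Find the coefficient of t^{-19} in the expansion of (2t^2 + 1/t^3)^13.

General term: C(13,j)·(2t^2)^j·(1/t^3)^(13-j), with t-exponent 2j − 3(13−j) = 5j − 39.
Set 5j − 39 = -19: j = 4.
C(13,4) = 715; 2^4 = 16; 1^9 = 1.
Coefficient = 715 · 16 · 1 = 11440.

11440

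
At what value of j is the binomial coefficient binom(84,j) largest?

42

C(84,j) is maximized at j = 84/2 = 42.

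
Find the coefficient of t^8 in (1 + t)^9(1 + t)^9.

43758

(1 + t)^9(1 + t)^9 = (1 + t)^18, so the coefficient of t^8 is C(18,8)·1^8 = 43758·1 = 43758.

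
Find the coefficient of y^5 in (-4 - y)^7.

The general term is C(7,j)·(-4)^j·(-y)^(7-j); the y^5 term has j = 2.
C(7,2) = 21.
Coefficient = C(7,2) · (-4)^2 · (-1)^5 = 21 · 16 · (-1) = -336.

-336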